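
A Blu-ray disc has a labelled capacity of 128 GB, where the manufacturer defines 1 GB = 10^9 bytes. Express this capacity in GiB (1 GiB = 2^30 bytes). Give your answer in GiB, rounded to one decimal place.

128 GB = 128 × 10^9 bytes = 128,000,000,000 bytes
1 GiB = 2^30 bytes = 1,073,741,824 bytes
128,000,000,000 / 1,073,741,824 = 119.2 GiB

119.2 GiB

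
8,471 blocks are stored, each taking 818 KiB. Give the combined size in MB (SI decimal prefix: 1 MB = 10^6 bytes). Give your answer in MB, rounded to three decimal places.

7,095.581 MB

Total = 8,471 × 818 KiB = 6,929,278 KiB
= 6,929,278 × 1,024 bytes = 7,095,580,672 bytes
1 MB = 1,000,000 bytes
7,095,580,672 / 1,000,000 = 7,095.581 MB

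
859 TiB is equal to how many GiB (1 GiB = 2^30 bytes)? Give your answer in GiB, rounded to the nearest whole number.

879,616 GiB

859 TiB × 1,099,511,627,776 bytes/TiB = 944,480,488,259,584 bytes
1 GiB = 2^30 bytes = 1,073,741,824 bytes
944,480,488,259,584 / 1,073,741,824 = 879,616 GiB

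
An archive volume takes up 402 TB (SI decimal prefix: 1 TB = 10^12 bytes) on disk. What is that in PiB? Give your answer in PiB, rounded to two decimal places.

402 TB × 1,000,000,000,000 bytes/TB = 402,000,000,000,000 bytes
1 PiB = 1,125,899,906,842,624 bytes
402,000,000,000,000 / 1,125,899,906,842,624 = 0.36 PiB

0.36 PiB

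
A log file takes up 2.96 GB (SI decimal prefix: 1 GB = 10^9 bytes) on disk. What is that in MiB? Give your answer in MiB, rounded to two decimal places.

2,822.88 MiB

2.96 GB × 1,000,000,000 bytes/GB = 2,960,000,000 bytes
1 MiB = 2^20 bytes = 1,048,576 bytes
2,960,000,000 / 1,048,576 = 2,822.88 MiB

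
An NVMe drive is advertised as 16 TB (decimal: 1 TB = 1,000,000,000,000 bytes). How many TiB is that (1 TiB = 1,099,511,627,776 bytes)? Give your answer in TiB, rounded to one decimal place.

16 TB × 1,000,000,000,000 bytes/TB = 16,000,000,000,000 bytes
1 TiB = 2^40 bytes = 1,099,511,627,776 bytes
16,000,000,000,000 / 1,099,511,627,776 = 14.6 TiB

14.6 TiB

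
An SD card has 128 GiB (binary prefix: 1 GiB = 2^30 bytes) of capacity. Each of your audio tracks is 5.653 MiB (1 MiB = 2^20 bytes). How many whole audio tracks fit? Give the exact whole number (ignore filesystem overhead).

23,186

Capacity: 128 GiB = 137,438,953,472 bytes
Per item: 5.653 MiB = 5,927,600.128 bytes
⌊137,438,953,472 / 5,927,600.128⌋ = 23,186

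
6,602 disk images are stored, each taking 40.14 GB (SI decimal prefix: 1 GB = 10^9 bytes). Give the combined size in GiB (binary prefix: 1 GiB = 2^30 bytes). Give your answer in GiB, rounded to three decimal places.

Total = 6,602 × 40.14 GB = 265004.28 GB
= 265004.28 × 1,000,000,000 bytes = 265,004,280,000,000 bytes
1 GiB = 1,073,741,824 bytes
265,004,280,000,000 / 1,073,741,824 = 246,804.468 GiB

246,804.468 GiB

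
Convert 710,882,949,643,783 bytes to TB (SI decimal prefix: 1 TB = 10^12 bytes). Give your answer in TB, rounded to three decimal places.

710.883 TB

710,882,949,643,783 bytes given.
1 TB = 10^12 bytes = 1,000,000,000,000 bytes
710,882,949,643,783 / 1,000,000,000,000 = 710.883 TB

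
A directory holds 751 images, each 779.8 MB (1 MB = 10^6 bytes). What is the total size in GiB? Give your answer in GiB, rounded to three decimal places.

Total = 751 × 779.8 MB = 585629.8 MB
= 585629.8 × 1,000,000 bytes = 585,629,800,000 bytes
1 GiB = 1,073,741,824 bytes
585,629,800,000 / 1,073,741,824 = 545.410 GiB

545.410 GiB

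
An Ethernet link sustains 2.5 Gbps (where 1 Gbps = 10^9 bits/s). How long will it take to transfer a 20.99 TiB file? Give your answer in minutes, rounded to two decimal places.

1,230.87 minutes

20.99 TiB = 23,078,749,067,018.24 bytes = 184,629,992,536,145.92 bits
2.5 Gbps = 2,500,000,000 bits/s
time = 184,629,992,536,145.92 / 2,500,000,000 = 73,851.997 s
73,851.997 s / 60 = 1,230.87 minutes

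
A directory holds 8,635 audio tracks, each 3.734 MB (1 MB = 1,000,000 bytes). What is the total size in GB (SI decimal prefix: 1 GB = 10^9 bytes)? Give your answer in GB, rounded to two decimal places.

Total = 8,635 × 3.734 MB = 32243.09 MB
= 32243.09 × 1,000,000 bytes = 32,243,090,000 bytes
1 GB = 1,000,000,000 bytes
32,243,090,000 / 1,000,000,000 = 32.24 GB

32.24 GB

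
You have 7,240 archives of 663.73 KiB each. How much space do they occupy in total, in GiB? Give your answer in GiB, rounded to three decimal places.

4.583 GiB

Total = 7,240 × 663.73 KiB = 4805405.2 KiB
= 4805405.2 × 1,024 bytes = 4,920,734,924.8 bytes
1 GiB = 1,073,741,824 bytes
4,920,734,924.8 / 1,073,741,824 = 4.583 GiB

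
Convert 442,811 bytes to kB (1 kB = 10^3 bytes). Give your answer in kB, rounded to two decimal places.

442.81 kB

442,811 bytes given.
1 kB = 10^3 bytes = 1,000 bytes
442,811 / 1,000 = 442.81 kB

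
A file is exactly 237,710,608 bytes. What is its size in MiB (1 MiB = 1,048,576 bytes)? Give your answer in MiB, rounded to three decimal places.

237,710,608 bytes given.
1 MiB = 2^20 bytes = 1,048,576 bytes
237,710,608 / 1,048,576 = 226.699 MiB

226.699 MiB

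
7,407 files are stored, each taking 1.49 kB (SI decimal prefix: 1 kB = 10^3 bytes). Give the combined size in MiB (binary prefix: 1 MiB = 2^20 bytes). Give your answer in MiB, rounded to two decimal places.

Total = 7,407 × 1.49 kB = 11036.43 kB
= 11036.43 × 1,000 bytes = 11,036,430 bytes
1 MiB = 1,048,576 bytes
11,036,430 / 1,048,576 = 10.53 MiB

10.53 MiB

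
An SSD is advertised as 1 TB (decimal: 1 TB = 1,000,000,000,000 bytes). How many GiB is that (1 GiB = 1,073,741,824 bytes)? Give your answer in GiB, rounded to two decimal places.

931.32 GiB

1 TB = 1 × 10^12 bytes = 1,000,000,000,000 bytes
1 GiB = 2^30 bytes = 1,073,741,824 bytes
1,000,000,000,000 / 1,073,741,824 = 931.32 GiB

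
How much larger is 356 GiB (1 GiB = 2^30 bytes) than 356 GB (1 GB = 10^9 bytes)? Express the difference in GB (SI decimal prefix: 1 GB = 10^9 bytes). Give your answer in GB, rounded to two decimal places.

356 GiB = 356 × 1,073,741,824 = 382,252,089,344 bytes
356 GB = 356 × 1,000,000,000 = 356,000,000,000 bytes
difference = 26,252,089,344 bytes
26,252,089,344 / 1,000,000,000 = 26.25 GB

26.25 GB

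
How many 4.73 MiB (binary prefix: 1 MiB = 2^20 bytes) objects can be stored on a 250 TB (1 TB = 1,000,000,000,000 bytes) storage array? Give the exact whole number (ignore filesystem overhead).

50,405,619

Capacity: 250 TB = 250,000,000,000,000 bytes
Per item: 4.73 MiB = 4,959,764.48 bytes
⌊250,000,000,000,000 / 4,959,764.48⌋ = 50,405,619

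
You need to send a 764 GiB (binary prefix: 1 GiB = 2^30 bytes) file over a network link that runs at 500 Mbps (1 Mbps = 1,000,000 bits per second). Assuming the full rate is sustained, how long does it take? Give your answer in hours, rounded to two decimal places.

3.65 hours

764 GiB = 820,338,753,536 bytes = 6,562,710,028,288 bits
500 Mbps = 500,000,000 bits/s
time = 6,562,710,028,288 / 500,000,000 = 13,125.4201 s
13,125.4201 s / 3600 = 3.65 hours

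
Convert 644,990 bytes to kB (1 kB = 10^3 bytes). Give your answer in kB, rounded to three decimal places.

644,990 bytes given.
1 kB = 10^3 bytes = 1,000 bytes
644,990 / 1,000 = 644.990 kB

644.990 kB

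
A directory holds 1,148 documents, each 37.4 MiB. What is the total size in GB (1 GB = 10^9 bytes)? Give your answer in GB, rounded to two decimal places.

Total = 1,148 × 37.4 MiB = 42935.2 MiB
= 42935.2 × 1,048,576 bytes = 45,020,820,275.2 bytes
1 GB = 1,000,000,000 bytes
45,020,820,275.2 / 1,000,000,000 = 45.02 GB

45.02 GB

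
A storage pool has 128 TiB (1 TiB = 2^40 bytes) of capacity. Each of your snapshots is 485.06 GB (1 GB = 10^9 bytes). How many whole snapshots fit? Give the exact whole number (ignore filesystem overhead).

290

Capacity: 128 TiB = 140,737,488,355,328 bytes
Per item: 485.06 GB = 485,060,000,000 bytes
⌊140,737,488,355,328 / 485,060,000,000⌋ = 290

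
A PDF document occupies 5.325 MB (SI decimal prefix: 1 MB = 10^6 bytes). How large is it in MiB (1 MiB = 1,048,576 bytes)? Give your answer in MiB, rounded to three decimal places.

5.078 MiB

5.325 MB = 5.325 × 10^6 bytes = 5,325,000 bytes
1 MiB = 2^20 bytes = 1,048,576 bytes
5,325,000 / 1,048,576 = 5.078 MiB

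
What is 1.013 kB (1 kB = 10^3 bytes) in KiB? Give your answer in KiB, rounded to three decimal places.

0.989 KiB

1.013 kB = 1.013 × 10^3 bytes = 1,013 bytes
1 KiB = 2^10 bytes = 1,024 bytes
1,013 / 1,024 = 0.989 KiB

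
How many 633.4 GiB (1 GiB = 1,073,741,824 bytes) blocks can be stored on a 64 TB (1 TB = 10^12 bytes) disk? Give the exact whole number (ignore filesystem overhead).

Capacity: 64 TB = 64,000,000,000,000 bytes
Per item: 633.4 GiB = 680,108,071,321.6 bytes
⌊64,000,000,000,000 / 680,108,071,321.6⌋ = 94

94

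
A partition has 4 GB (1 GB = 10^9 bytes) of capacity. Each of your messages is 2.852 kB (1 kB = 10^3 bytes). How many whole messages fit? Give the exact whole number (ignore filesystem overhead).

Capacity: 4 GB = 4,000,000,000 bytes
Per item: 2.852 kB = 2,852 bytes
⌊4,000,000,000 / 2,852⌋ = 1,402,524

1,402,524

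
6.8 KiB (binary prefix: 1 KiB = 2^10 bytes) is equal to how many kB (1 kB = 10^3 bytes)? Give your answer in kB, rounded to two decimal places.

6.8 KiB × 1,024 bytes/KiB = 6,963.2 bytes
1 kB = 1,000 bytes
6,963.2 / 1,000 = 6.96 kB

6.96 kB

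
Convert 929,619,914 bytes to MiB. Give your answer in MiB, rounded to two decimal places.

929,619,914 bytes given.
1 MiB = 2^20 bytes = 1,048,576 bytes
929,619,914 / 1,048,576 = 886.55 MiB

886.55 MiB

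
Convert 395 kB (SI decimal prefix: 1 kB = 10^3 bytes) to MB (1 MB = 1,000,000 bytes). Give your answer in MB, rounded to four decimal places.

395 kB × 1,000 bytes/kB = 395,000 bytes
1 MB = 1,000,000 bytes
395,000 / 1,000,000 = 0.3950 MB

0.3950 MB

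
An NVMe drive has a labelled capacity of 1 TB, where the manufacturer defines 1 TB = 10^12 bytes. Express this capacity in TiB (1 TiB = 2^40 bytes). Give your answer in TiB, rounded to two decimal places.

0.91 TiB

1 TB = 1 × 10^12 bytes = 1,000,000,000,000 bytes
1 TiB = 2^40 bytes = 1,099,511,627,776 bytes
1,000,000,000,000 / 1,099,511,627,776 = 0.91 TiB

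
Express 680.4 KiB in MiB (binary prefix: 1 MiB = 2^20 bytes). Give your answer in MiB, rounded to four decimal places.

0.6645 MiB

680.4 KiB = 680.4 × 2^10 bytes = 696,729.6 bytes
1 MiB = 2^20 bytes = 1,048,576 bytes
696,729.6 / 1,048,576 = 0.6645 MiB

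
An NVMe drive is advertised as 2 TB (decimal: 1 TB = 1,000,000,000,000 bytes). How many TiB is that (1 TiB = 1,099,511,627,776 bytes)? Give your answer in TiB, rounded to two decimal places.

1.82 TiB

2 TB = 2 × 10^12 bytes = 2,000,000,000,000 bytes
1 TiB = 1,099,511,627,776 bytes
2,000,000,000,000 / 1,099,511,627,776 = 1.82 TiB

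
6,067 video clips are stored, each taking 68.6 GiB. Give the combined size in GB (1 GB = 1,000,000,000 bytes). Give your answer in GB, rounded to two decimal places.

446,887.27 GB

Total = 6,067 × 68.6 GiB = 416196.2 GiB
= 416196.2 × 1,073,741,824 bytes = 446,887,266,929,868.8 bytes
1 GB = 1,000,000,000 bytes
446,887,266,929,868.8 / 1,000,000,000 = 446,887.27 GB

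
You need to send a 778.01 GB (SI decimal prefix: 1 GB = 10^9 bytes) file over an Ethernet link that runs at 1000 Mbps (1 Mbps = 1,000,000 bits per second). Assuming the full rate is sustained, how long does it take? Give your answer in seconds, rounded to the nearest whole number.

6,224 seconds

778.01 GB = 778,010,000,000 bytes = 6,224,080,000,000 bits
1000 Mbps = 1,000,000,000 bits/s
time = 6,224,080,000,000 / 1,000,000,000 = 6,224 s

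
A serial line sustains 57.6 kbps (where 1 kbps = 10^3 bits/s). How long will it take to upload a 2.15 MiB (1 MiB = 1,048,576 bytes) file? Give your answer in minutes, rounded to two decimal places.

5.22 minutes

2.15 MiB = 2,254,438.4 bytes = 18,035,507.2 bits
57.6 kbps = 57,600 bits/s
time = 18,035,507.2 / 57,600 = 313.116 s
313.116 s / 60 = 5.22 minutes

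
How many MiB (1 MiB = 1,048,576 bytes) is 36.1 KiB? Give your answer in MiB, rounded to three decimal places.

36.1 KiB × 1,024 bytes/KiB = 36,966.4 bytes
1 MiB = 2^20 bytes = 1,048,576 bytes
36,966.4 / 1,048,576 = 0.035 MiB

0.035 MiB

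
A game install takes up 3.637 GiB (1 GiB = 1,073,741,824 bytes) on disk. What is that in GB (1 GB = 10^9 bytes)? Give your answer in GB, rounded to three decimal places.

3.905 GB

3.637 GiB = 3.637 × 2^30 bytes = 3,905,199,013.888 bytes
1 GB = 10^9 bytes = 1,000,000,000 bytes
3,905,199,013.888 / 1,000,000,000 = 3.905 GB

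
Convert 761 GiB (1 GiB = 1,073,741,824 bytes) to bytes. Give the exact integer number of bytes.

761 × 1,073,741,824 = 817,117,528,064 bytes

817,117,528,064 bytes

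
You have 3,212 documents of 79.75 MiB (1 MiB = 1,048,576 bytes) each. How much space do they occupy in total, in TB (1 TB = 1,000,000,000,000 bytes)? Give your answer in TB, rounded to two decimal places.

0.27 TB

Total = 3,212 × 79.75 MiB = 256,157 MiB
= 256,157 × 1,048,576 bytes = 268,600,082,432 bytes
1 TB = 1,000,000,000,000 bytes
268,600,082,432 / 1,000,000,000,000 = 0.27 TB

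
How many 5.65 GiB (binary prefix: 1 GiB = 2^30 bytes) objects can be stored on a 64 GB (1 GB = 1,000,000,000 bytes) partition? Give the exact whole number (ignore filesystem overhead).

10

Capacity: 64 GB = 64,000,000,000 bytes
Per item: 5.65 GiB = 6,066,641,305.6 bytes
⌊64,000,000,000 / 6,066,641,305.6⌋ = 10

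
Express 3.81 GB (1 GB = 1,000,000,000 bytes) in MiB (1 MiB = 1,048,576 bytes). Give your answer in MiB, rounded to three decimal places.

3,633.499 MiB

3.81 GB = 3.81 × 10^9 bytes = 3,810,000,000 bytes
1 MiB = 1,048,576 bytes
3,810,000,000 / 1,048,576 = 3,633.499 MiB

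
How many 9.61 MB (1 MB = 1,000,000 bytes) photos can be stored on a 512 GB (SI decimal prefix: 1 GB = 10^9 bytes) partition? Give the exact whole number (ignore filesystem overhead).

Capacity: 512 GB = 512,000,000,000 bytes
Per item: 9.61 MB = 9,610,000 bytes
⌊512,000,000,000 / 9,610,000⌋ = 53,277

53,277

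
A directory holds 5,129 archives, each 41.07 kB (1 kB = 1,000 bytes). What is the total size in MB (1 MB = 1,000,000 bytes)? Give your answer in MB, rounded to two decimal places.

210.65 MB

Total = 5,129 × 41.07 kB = 210648.03 kB
= 210648.03 × 1,000 bytes = 210,648,030 bytes
1 MB = 1,000,000 bytes
210,648,030 / 1,000,000 = 210.65 MB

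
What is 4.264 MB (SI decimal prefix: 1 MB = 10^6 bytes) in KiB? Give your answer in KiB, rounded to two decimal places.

4.264 MB × 1,000,000 bytes/MB = 4,264,000 bytes
1 KiB = 1,024 bytes
4,264,000 / 1,024 = 4,164.06 KiB

4,164.06 KiB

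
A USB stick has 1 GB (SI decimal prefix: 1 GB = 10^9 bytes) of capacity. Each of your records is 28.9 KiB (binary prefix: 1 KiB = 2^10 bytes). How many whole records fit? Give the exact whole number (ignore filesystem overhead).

33,791

Capacity: 1 GB = 1,000,000,000 bytes
Per item: 28.9 KiB = 29,593.6 bytes
⌊1,000,000,000 / 29,593.6⌋ = 33,791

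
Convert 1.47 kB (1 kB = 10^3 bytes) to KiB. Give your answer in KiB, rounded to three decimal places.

1.47 kB = 1.47 × 10^3 bytes = 1,470 bytes
1 KiB = 2^10 bytes = 1,024 bytes
1,470 / 1,024 = 1.436 KiB

1.436 KiB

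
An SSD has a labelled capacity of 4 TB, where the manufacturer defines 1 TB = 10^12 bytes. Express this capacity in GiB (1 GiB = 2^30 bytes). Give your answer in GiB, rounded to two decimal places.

4 TB = 4 × 10^12 bytes = 4,000,000,000,000 bytes
1 GiB = 2^30 bytes = 1,073,741,824 bytes
4,000,000,000,000 / 1,073,741,824 = 3,725.29 GiB

3,725.29 GiB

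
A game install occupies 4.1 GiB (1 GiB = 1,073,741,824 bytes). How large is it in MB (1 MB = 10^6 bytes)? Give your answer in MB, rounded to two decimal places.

4.1 GiB = 4.1 × 2^30 bytes = 4,402,341,478.4 bytes
1 MB = 1,000,000 bytes
4,402,341,478.4 / 1,000,000 = 4,402.34 MB

4,402.34 MB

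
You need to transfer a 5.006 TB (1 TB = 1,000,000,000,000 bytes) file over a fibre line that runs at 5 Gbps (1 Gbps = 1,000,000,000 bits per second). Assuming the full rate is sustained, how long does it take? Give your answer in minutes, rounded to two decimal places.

133.49 minutes

5.006 TB = 5,006,000,000,000 bytes = 40,048,000,000,000 bits
5 Gbps = 5,000,000,000 bits/s
time = 40,048,000,000,000 / 5,000,000,000 = 8,009.600 s
8,009.600 s / 60 = 133.49 minutes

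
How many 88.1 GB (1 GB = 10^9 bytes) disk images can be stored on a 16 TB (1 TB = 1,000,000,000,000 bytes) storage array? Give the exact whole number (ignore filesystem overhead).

Capacity: 16 TB = 16,000,000,000,000 bytes
Per item: 88.1 GB = 88,100,000,000 bytes
⌊16,000,000,000,000 / 88,100,000,000⌋ = 181

181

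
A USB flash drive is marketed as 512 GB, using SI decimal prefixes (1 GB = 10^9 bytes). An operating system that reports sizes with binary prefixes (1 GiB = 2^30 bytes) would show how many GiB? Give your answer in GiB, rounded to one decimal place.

476.8 GiB

512 GB = 512 × 10^9 bytes = 512,000,000,000 bytes
1 GiB = 2^30 bytes = 1,073,741,824 bytes
512,000,000,000 / 1,073,741,824 = 476.8 GiB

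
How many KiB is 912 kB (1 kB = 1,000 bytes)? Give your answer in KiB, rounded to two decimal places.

890.63 KiB

912 kB × 1,000 bytes/kB = 912,000 bytes
1 KiB = 2^10 bytes = 1,024 bytes
912,000 / 1,024 = 890.63 KiB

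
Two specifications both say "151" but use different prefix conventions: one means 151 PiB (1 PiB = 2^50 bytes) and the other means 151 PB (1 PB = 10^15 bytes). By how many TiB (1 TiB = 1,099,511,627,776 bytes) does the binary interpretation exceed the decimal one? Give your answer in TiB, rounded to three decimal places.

151 PiB = 151 × 1,125,899,906,842,624 = 170,010,885,933,236,224 bytes
151 PB = 151 × 1,000,000,000,000,000 = 151,000,000,000,000,000 bytes
difference = 19,010,885,933,236,224 bytes
19,010,885,933,236,224 / 1,099,511,627,776 = 17,290.300 TiB

17,290.300 TiB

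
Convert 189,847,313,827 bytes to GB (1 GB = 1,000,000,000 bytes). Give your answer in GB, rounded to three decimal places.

189,847,313,827 bytes given.
1 GB = 1,000,000,000 bytes
189,847,313,827 / 1,000,000,000 = 189.847 GB

189.847 GB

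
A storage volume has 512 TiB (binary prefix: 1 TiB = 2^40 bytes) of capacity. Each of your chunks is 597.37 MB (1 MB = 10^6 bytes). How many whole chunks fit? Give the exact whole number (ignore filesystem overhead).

942,380

Capacity: 512 TiB = 562,949,953,421,312 bytes
Per item: 597.37 MB = 597,370,000 bytes
⌊562,949,953,421,312 / 597,370,000⌋ = 942,380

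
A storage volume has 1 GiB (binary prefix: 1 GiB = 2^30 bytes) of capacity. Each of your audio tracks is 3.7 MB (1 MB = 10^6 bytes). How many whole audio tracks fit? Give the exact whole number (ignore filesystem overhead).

Capacity: 1 GiB = 1,073,741,824 bytes
Per item: 3.7 MB = 3,700,000 bytes
⌊1,073,741,824 / 3,700,000⌋ = 290

290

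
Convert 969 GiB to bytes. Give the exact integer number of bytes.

969 × 1,073,741,824 = 1,040,455,827,456 bytes  (1 GiB = 2^30 bytes)

1,040,455,827,456 bytes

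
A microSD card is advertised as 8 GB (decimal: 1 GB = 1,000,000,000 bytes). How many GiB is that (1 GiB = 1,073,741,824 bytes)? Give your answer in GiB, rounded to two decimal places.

8 GB = 8 × 10^9 bytes = 8,000,000,000 bytes
1 GiB = 1,073,741,824 bytes
8,000,000,000 / 1,073,741,824 = 7.45 GiB

7.45 GiB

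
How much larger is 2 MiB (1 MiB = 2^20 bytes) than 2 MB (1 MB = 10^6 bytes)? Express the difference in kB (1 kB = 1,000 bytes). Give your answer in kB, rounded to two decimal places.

2 MiB = 2 × 1,048,576 = 2,097,152 bytes
2 MB = 2 × 1,000,000 = 2,000,000 bytes
difference = 97,152 bytes
97,152 / 1,000 = 97.15 kB

97.15 kB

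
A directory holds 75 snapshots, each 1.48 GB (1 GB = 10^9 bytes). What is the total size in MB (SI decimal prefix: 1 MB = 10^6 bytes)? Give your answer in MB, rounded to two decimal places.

Total = 75 × 1.48 GB = 111 GB
= 111 × 1,000,000,000 bytes = 111,000,000,000 bytes
1 MB = 1,000,000 bytes
111,000,000,000 / 1,000,000 = 111,000.00 MB

111,000.00 MB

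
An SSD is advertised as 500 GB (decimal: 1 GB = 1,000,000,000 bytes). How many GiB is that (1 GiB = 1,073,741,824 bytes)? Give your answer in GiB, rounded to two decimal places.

465.66 GiB

500 GB = 500 × 10^9 bytes = 500,000,000,000 bytes
1 GiB = 2^30 bytes = 1,073,741,824 bytes
500,000,000,000 / 1,073,741,824 = 465.66 GiB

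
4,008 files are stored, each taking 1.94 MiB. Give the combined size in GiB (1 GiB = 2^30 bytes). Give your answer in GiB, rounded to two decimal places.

7.59 GiB

Total = 4,008 × 1.94 MiB = 7775.52 MiB
= 7775.52 × 1,048,576 bytes = 8,153,223,659.52 bytes
1 GiB = 1,073,741,824 bytes
8,153,223,659.52 / 1,073,741,824 = 7.59 GiB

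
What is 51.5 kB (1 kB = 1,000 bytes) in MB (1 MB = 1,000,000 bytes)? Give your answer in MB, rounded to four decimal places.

51.5 kB = 51.5 × 10^3 bytes = 51,500 bytes
1 MB = 1,000,000 bytes
51,500 / 1,000,000 = 0.0515 MB

0.0515 MB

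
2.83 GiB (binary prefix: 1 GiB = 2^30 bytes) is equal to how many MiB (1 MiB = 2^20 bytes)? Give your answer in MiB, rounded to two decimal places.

2,897.92 MiB

2.83 GiB = 2.83 × 2^30 bytes = 3,038,689,361.92 bytes
1 MiB = 2^20 bytes = 1,048,576 bytes
3,038,689,361.92 / 1,048,576 = 2,897.92 MiB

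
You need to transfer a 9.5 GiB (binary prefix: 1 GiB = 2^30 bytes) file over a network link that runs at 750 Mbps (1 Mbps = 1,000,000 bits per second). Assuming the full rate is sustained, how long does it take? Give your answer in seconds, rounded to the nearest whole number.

9.5 GiB = 10,200,547,328 bytes = 81,604,378,624 bits
750 Mbps = 750,000,000 bits/s
time = 81,604,378,624 / 750,000,000 = 109 s

109 seconds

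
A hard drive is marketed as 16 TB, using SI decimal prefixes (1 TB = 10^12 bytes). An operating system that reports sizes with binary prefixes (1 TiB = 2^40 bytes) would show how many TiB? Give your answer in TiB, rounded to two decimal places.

16 TB = 16 × 10^12 bytes = 16,000,000,000,000 bytes
1 TiB = 2^40 bytes = 1,099,511,627,776 bytes
16,000,000,000,000 / 1,099,511,627,776 = 14.55 TiB

14.55 TiB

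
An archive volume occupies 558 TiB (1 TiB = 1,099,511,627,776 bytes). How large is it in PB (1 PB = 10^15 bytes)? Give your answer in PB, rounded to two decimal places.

0.61 PB

558 TiB = 558 × 2^40 bytes = 613,527,488,299,008 bytes
1 PB = 10^15 bytes = 1,000,000,000,000,000 bytes
613,527,488,299,008 / 1,000,000,000,000,000 = 0.61 PB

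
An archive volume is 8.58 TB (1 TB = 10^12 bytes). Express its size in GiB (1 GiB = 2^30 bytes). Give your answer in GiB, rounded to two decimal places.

8.58 TB = 8.58 × 10^12 bytes = 8,580,000,000,000 bytes
1 GiB = 1,073,741,824 bytes
8,580,000,000,000 / 1,073,741,824 = 7,990.75 GiB

7,990.75 GiB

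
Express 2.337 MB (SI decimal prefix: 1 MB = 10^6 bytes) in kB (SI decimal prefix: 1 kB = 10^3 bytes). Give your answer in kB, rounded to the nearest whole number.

2,337 kB

2.337 MB = 2.337 × 10^6 bytes = 2,337,000 bytes
1 kB = 10^3 bytes = 1,000 bytes
2,337,000 / 1,000 = 2,337 kB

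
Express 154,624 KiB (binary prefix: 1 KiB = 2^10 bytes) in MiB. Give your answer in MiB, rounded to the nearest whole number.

154,624 KiB = 154,624 × 2^10 bytes = 158,334,976 bytes
1 MiB = 1,048,576 bytes
158,334,976 / 1,048,576 = 151 MiB

151 MiB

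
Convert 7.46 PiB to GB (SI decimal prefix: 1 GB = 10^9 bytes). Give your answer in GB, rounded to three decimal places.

8,399,213.305 GB

7.46 PiB = 7.46 × 2^50 bytes = 8,399,213,305,045,975.04 bytes
1 GB = 10^9 bytes = 1,000,000,000 bytes
8,399,213,305,045,975.04 / 1,000,000,000 = 8,399,213.305 GB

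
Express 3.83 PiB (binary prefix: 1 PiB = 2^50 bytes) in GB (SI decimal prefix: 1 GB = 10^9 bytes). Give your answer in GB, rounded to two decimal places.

4,312,196.64 GB

3.83 PiB × 1,125,899,906,842,624 bytes/PiB = 4,312,196,643,207,249.92 bytes
1 GB = 10^9 bytes = 1,000,000,000 bytes
4,312,196,643,207,249.92 / 1,000,000,000 = 4,312,196.64 GB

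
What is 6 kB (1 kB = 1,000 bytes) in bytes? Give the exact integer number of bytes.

6 × 1,000 = 6,000 bytes  (1 kB = 10^3 bytes)

6,000 bytes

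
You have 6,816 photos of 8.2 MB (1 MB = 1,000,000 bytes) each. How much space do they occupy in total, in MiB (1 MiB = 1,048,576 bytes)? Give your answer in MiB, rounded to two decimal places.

53,302.00 MiB

Total = 6,816 × 8.2 MB = 55891.2 MB
= 55891.2 × 1,000,000 bytes = 55,891,200,000 bytes
1 MiB = 1,048,576 bytes
55,891,200,000 / 1,048,576 = 53,302.00 MiB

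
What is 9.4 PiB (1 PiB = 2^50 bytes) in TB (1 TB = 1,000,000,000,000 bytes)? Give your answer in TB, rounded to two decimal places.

10,583.46 TB

9.4 PiB = 9.4 × 2^50 bytes = 10,583,459,124,320,665.6 bytes
1 TB = 10^12 bytes = 1,000,000,000,000 bytes
10,583,459,124,320,665.6 / 1,000,000,000,000 = 10,583.46 TB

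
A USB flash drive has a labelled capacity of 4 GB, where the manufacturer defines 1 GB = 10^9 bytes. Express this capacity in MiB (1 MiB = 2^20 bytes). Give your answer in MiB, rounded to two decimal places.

4 GB = 4 × 10^9 bytes = 4,000,000,000 bytes
1 MiB = 1,048,576 bytes
4,000,000,000 / 1,048,576 = 3,814.70 MiB

3,814.70 MiB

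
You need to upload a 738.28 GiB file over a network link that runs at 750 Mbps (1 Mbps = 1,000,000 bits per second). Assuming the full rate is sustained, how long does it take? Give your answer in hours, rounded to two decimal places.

2.35 hours

738.28 GiB = 792,722,113,822.72 bytes = 6,341,776,910,581.76 bits
750 Mbps = 750,000,000 bits/s
time = 6,341,776,910,581.76 / 750,000,000 = 8,455.7025 s
8,455.7025 s / 3600 = 2.35 hours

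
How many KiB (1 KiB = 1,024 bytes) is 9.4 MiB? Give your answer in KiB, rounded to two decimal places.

9,625.60 KiB

9.4 MiB × 1,048,576 bytes/MiB = 9,856,614.4 bytes
1 KiB = 1,024 bytes
9,856,614.4 / 1,024 = 9,625.60 KiB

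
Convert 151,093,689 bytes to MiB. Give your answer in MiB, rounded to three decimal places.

144.094 MiB

151,093,689 bytes given.
1 MiB = 2^20 bytes = 1,048,576 bytes
151,093,689 / 1,048,576 = 144.094 MiB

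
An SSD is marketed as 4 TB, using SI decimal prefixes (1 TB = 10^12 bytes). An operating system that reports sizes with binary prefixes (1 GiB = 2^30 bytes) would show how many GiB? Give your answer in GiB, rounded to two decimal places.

3,725.29 GiB

4 TB × 1,000,000,000,000 bytes/TB = 4,000,000,000,000 bytes
1 GiB = 2^30 bytes = 1,073,741,824 bytes
4,000,000,000,000 / 1,073,741,824 = 3,725.29 GiB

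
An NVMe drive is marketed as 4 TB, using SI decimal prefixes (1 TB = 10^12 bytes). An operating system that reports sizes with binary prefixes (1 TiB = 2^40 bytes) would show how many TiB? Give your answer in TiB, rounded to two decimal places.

4 TB × 1,000,000,000,000 bytes/TB = 4,000,000,000,000 bytes
1 TiB = 2^40 bytes = 1,099,511,627,776 bytes
4,000,000,000,000 / 1,099,511,627,776 = 3.64 TiB

3.64 TiB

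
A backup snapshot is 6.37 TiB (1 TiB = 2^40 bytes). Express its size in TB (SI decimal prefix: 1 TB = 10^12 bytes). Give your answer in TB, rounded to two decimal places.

7.00 TB

6.37 TiB × 1,099,511,627,776 bytes/TiB = 7,003,889,068,933.12 bytes
1 TB = 10^12 bytes = 1,000,000,000,000 bytes
7,003,889,068,933.12 / 1,000,000,000,000 = 7.00 TB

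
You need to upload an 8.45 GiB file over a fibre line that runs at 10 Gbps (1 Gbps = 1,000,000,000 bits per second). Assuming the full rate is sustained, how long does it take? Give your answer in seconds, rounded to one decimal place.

7.3 seconds

8.45 GiB = 9,073,118,412.8 bytes = 72,584,947,302.4 bits
10 Gbps = 10,000,000,000 bits/s
time = 72,584,947,302.4 / 10,000,000,000 = 7.3 s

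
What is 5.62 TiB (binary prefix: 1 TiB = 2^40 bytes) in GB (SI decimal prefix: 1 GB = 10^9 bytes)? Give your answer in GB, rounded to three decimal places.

5.62 TiB × 1,099,511,627,776 bytes/TiB = 6,179,255,348,101.12 bytes
1 GB = 10^9 bytes = 1,000,000,000 bytes
6,179,255,348,101.12 / 1,000,000,000 = 6,179.255 GB

6,179.255 GB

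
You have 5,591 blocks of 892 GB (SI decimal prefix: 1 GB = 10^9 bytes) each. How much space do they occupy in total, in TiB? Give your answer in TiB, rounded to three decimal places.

Total = 5,591 × 892 GB = 4,987,172 GB
= 4,987,172 × 1,000,000,000 bytes = 4,987,172,000,000,000 bytes
1 TiB = 1,099,511,627,776 bytes
4,987,172,000,000,000 / 1,099,511,627,776 = 4,535.807 TiB

4,535.807 TiB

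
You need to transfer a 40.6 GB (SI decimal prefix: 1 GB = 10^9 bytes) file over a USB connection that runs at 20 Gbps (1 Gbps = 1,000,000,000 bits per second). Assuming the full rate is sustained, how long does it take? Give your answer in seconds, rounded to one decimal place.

16.2 seconds

40.6 GB = 40,600,000,000 bytes = 324,800,000,000 bits
20 Gbps = 20,000,000,000 bits/s
time = 324,800,000,000 / 20,000,000,000 = 16.2 s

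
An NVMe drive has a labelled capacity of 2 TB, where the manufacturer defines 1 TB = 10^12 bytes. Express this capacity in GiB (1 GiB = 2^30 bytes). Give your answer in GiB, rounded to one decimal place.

1,862.6 GiB

2 TB = 2 × 10^12 bytes = 2,000,000,000,000 bytes
1 GiB = 2^30 bytes = 1,073,741,824 bytes
2,000,000,000,000 / 1,073,741,824 = 1,862.6 GiB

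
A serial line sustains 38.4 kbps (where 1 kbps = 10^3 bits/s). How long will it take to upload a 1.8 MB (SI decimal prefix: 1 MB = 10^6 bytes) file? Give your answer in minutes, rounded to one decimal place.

6.3 minutes

1.8 MB = 1,800,000 bytes = 14,400,000 bits
38.4 kbps = 38,400 bits/s
time = 14,400,000 / 38,400 = 375.00 s
375.00 s / 60 = 6.3 minutes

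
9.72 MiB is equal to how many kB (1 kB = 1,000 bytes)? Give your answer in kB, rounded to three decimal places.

9.72 MiB × 1,048,576 bytes/MiB = 10,192,158.72 bytes
1 kB = 1,000 bytes
10,192,158.72 / 1,000 = 10,192.159 kB

10,192.159 kB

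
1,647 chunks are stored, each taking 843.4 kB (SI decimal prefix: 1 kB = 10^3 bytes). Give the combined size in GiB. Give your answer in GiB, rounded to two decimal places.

1.29 GiB

Total = 1,647 × 843.4 kB = 1389079.8 kB
= 1389079.8 × 1,000 bytes = 1,389,079,800 bytes
1 GiB = 1,073,741,824 bytes
1,389,079,800 / 1,073,741,824 = 1.29 GiB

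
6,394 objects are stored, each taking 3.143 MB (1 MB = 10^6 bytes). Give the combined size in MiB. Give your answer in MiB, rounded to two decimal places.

Total = 6,394 × 3.143 MB = 20096.342 MB
= 20096.342 × 1,000,000 bytes = 20,096,342,000 bytes
1 MiB = 1,048,576 bytes
20,096,342,000 / 1,048,576 = 19,165.37 MiB

19,165.37 MiB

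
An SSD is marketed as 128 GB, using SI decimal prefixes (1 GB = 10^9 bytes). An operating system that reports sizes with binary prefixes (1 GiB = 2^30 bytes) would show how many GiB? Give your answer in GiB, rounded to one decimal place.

119.2 GiB

128 GB = 128 × 10^9 bytes = 128,000,000,000 bytes
1 GiB = 2^30 bytes = 1,073,741,824 bytes
128,000,000,000 / 1,073,741,824 = 119.2 GiB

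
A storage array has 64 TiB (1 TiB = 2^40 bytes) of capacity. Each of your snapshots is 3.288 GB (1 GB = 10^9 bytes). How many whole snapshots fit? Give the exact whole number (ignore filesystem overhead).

Capacity: 64 TiB = 70,368,744,177,664 bytes
Per item: 3.288 GB = 3,288,000,000 bytes
⌊70,368,744,177,664 / 3,288,000,000⌋ = 21,401

21,401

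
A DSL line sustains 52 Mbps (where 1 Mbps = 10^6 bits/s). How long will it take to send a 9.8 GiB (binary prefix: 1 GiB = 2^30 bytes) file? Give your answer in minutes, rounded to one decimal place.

9.8 GiB = 10,522,669,875.2 bytes = 84,181,359,001.6 bits
52 Mbps = 52,000,000 bits/s
time = 84,181,359,001.6 / 52,000,000 = 1,618.87 s
1,618.87 s / 60 = 27.0 minutes

27.0 minutes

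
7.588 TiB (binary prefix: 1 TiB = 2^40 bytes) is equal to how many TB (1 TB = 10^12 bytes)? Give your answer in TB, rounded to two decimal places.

7.588 TiB × 1,099,511,627,776 bytes/TiB = 8,343,094,231,564.288 bytes
1 TB = 10^12 bytes = 1,000,000,000,000 bytes
8,343,094,231,564.288 / 1,000,000,000,000 = 8.34 TB

8.34 TB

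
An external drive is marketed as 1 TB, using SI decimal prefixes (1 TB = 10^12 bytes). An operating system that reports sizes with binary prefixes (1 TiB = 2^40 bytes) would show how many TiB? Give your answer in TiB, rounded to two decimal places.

1 TB × 1,000,000,000,000 bytes/TB = 1,000,000,000,000 bytes
1 TiB = 1,099,511,627,776 bytes
1,000,000,000,000 / 1,099,511,627,776 = 0.91 TiB

0.91 TiB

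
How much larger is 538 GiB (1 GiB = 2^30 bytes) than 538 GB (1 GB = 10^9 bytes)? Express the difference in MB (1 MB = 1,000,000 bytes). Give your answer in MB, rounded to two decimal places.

39,673.10 MB

538 GiB = 538 × 1,073,741,824 = 577,673,101,312 bytes
538 GB = 538 × 1,000,000,000 = 538,000,000,000 bytes
difference = 39,673,101,312 bytes
39,673,101,312 / 1,000,000 = 39,673.10 MB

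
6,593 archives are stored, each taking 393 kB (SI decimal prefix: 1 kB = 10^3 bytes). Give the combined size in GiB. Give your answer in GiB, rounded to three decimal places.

2.413 GiB

Total = 6,593 × 393 kB = 2,591,049 kB
= 2,591,049 × 1,000 bytes = 2,591,049,000 bytes
1 GiB = 1,073,741,824 bytes
2,591,049,000 / 1,073,741,824 = 2.413 GiB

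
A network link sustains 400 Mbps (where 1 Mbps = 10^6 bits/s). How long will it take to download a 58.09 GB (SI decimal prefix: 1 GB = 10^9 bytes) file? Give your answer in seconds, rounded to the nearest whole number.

58.09 GB = 58,090,000,000 bytes = 464,720,000,000 bits
400 Mbps = 400,000,000 bits/s
time = 464,720,000,000 / 400,000,000 = 1,162 s

1,162 seconds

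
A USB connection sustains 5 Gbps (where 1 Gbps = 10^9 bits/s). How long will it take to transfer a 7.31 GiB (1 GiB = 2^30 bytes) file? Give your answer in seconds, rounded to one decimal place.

12.6 seconds

7.31 GiB = 7,849,052,733.44 bytes = 62,792,421,867.52 bits
5 Gbps = 5,000,000,000 bits/s
time = 62,792,421,867.52 / 5,000,000,000 = 12.6 s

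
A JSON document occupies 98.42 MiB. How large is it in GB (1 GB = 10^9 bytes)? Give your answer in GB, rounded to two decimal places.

0.10 GB

98.42 MiB × 1,048,576 bytes/MiB = 103,200,849.92 bytes
1 GB = 10^9 bytes = 1,000,000,000 bytes
103,200,849.92 / 1,000,000,000 = 0.10 GB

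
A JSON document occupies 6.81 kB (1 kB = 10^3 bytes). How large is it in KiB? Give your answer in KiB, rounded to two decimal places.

6.65 KiB

6.81 kB = 6.81 × 10^3 bytes = 6,810 bytes
1 KiB = 2^10 bytes = 1,024 bytes
6,810 / 1,024 = 6.65 KiB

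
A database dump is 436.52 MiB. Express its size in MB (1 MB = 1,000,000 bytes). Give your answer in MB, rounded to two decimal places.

436.52 MiB × 1,048,576 bytes/MiB = 457,724,395.52 bytes
1 MB = 10^6 bytes = 1,000,000 bytes
457,724,395.52 / 1,000,000 = 457.72 MB

457.72 MB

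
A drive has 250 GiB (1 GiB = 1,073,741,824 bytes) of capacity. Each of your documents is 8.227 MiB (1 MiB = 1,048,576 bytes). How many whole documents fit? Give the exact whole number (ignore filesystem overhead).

Capacity: 250 GiB = 268,435,456,000 bytes
Per item: 8.227 MiB = 8,626,634.752 bytes
⌊268,435,456,000 / 8,626,634.752⌋ = 31,117

31,117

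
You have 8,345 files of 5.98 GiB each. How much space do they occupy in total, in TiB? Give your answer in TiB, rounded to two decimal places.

Total = 8,345 × 5.98 GiB = 49903.1 GiB
= 49903.1 × 1,073,741,824 bytes = 53,583,045,617,254.4 bytes
1 TiB = 1,099,511,627,776 bytes
53,583,045,617,254.4 / 1,099,511,627,776 = 48.73 TiB

48.73 TiB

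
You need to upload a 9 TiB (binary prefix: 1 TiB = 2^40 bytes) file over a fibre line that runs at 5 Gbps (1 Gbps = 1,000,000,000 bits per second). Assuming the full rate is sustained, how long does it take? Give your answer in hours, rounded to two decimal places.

4.40 hours

9 TiB = 9,895,604,649,984 bytes = 79,164,837,199,872 bits
5 Gbps = 5,000,000,000 bits/s
time = 79,164,837,199,872 / 5,000,000,000 = 15,832.9674 s
15,832.9674 s / 3600 = 4.40 hours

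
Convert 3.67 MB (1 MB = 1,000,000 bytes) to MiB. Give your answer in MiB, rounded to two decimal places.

3.67 MB = 3.67 × 10^6 bytes = 3,670,000 bytes
1 MiB = 1,048,576 bytes
3,670,000 / 1,048,576 = 3.50 MiB

3.50 MiB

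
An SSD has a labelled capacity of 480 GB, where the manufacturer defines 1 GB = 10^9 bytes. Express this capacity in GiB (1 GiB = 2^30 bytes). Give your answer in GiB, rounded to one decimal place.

447.0 GiB

480 GB = 480 × 10^9 bytes = 480,000,000,000 bytes
1 GiB = 2^30 bytes = 1,073,741,824 bytes
480,000,000,000 / 1,073,741,824 = 447.0 GiB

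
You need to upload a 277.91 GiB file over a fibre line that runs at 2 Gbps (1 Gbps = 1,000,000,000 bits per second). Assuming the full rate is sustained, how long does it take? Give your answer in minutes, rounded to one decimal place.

277.91 GiB = 298,403,590,307.84 bytes = 2,387,228,722,462.72 bits
2 Gbps = 2,000,000,000 bits/s
time = 2,387,228,722,462.72 / 2,000,000,000 = 1,193.61 s
1,193.61 s / 60 = 19.9 minutes

19.9 minutes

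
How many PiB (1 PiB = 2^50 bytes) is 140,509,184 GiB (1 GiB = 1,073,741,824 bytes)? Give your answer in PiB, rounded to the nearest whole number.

134 PiB

140,509,184 GiB × 1,073,741,824 bytes/GiB = 150,870,587,516,911,616 bytes
1 PiB = 2^50 bytes = 1,125,899,906,842,624 bytes
150,870,587,516,911,616 / 1,125,899,906,842,624 = 134 PiB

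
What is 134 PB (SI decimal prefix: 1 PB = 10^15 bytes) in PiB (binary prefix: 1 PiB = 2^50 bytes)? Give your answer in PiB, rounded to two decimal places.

134 PB × 1,000,000,000,000,000 bytes/PB = 134,000,000,000,000,000 bytes
1 PiB = 1,125,899,906,842,624 bytes
134,000,000,000,000,000 / 1,125,899,906,842,624 = 119.02 PiB

119.02 PiB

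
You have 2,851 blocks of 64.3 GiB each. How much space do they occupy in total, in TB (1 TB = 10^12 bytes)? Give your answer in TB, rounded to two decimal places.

196.84 TB

Total = 2,851 × 64.3 GiB = 183319.3 GiB
= 183319.3 × 1,073,741,824 bytes = 196,837,599,556,403.2 bytes
1 TB = 1,000,000,000,000 bytes
196,837,599,556,403.2 / 1,000,000,000,000 = 196.84 TB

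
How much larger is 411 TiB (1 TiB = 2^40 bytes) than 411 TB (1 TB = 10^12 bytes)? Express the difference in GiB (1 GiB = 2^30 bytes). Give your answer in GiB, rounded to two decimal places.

38,090.42 GiB

411 TiB = 411 × 1,099,511,627,776 = 451,899,279,015,936 bytes
411 TB = 411 × 1,000,000,000,000 = 411,000,000,000,000 bytes
difference = 40,899,279,015,936 bytes
40,899,279,015,936 / 1,073,741,824 = 38,090.42 GiB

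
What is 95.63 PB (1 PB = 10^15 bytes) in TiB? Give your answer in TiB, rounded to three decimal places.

86,974.978 TiB

95.63 PB × 1,000,000,000,000,000 bytes/PB = 95,630,000,000,000,000 bytes
1 TiB = 2^40 bytes = 1,099,511,627,776 bytes
95,630,000,000,000,000 / 1,099,511,627,776 = 86,974.978 TiB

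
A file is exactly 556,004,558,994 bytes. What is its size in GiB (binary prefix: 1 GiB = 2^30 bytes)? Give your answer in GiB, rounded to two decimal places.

556,004,558,994 bytes given.
1 GiB = 2^30 bytes = 1,073,741,824 bytes
556,004,558,994 / 1,073,741,824 = 517.82 GiB

517.82 GiB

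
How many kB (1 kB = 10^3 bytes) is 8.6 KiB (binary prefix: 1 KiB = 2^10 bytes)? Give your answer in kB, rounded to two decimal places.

8.6 KiB = 8.6 × 2^10 bytes = 8,806.4 bytes
1 kB = 10^3 bytes = 1,000 bytes
8,806.4 / 1,000 = 8.81 kB

8.81 kB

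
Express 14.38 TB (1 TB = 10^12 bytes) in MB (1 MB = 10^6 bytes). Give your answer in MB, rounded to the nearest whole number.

14,380,000 MB

14.38 TB × 1,000,000,000,000 bytes/TB = 14,380,000,000,000 bytes
1 MB = 10^6 bytes = 1,000,000 bytes
14,380,000,000,000 / 1,000,000 = 14,380,000 MB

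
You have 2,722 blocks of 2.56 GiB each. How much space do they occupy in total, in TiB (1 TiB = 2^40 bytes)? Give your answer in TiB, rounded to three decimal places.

Total = 2,722 × 2.56 GiB = 6968.32 GiB
= 6968.32 × 1,073,741,824 bytes = 7,482,176,627,015.68 bytes
1 TiB = 1,099,511,627,776 bytes
7,482,176,627,015.68 / 1,099,511,627,776 = 6.805 TiB

6.805 TiB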